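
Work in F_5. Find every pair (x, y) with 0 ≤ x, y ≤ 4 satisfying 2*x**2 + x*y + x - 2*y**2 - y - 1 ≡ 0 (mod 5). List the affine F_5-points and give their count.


Affine F_5-points: {(1, 1), (1, 4), (3, 0), (3, 1), (4, 0), (4, 4)}; count = 6.

For each of the 25 pairs (x, y) ∈ F_5², evaluate f(x, y) mod 5. Record the zeros.
  x = 0: [0↦4, 1↦1, 2↦4, 3↦3, 4↦3]  zeros at y ∈ ∅
  x = 1: [0↦2, 1↦0, 2↦4, 3↦4, 4↦0]  zeros at y ∈ {1, 4}
  x = 2: [0↦4, 1↦3, 2↦3, 3↦4, 4↦1]  zeros at y ∈ ∅
  x = 3: [0↦0, 1↦0, 2↦1, 3↦3, 4↦1]  zeros at y ∈ {0, 1}
  x = 4: [0↦0, 1↦1, 2↦3, 3↦1, 4↦0]  zeros at y ∈ {0, 4}
Collecting zeros: affine points = {(1, 1), (1, 4), (3, 0), (3, 1), (4, 0), (4, 4)}.
Total count |C(F_5)_aff| = 6.


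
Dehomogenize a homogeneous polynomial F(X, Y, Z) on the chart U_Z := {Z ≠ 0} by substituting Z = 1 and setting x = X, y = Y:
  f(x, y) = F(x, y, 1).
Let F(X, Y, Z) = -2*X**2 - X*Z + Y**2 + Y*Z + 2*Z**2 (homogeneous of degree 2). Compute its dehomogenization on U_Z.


f(x, y) = -2*x**2 - x + y**2 + y + 2

On U_Z we set Z = 1. Each monomial c·X^i·Y^j·Z^k in F becomes c·x^i·y^j·1^k = c·x^i·y^j.
Substituting Z = 1: F(X, Y, 1) = -2*x**2 - x + y**2 + y + 2.
Note: deg(f) ≤ deg(F) = 2; strict inequality happens when F is divisible by Z (lost terms).


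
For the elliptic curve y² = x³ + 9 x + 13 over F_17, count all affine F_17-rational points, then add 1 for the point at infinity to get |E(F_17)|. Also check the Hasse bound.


Affine points = {(0, 8), (0, 9), (3, 4), (3, 13), (5, 8), (5, 9), (8, 6), (8, 11), (10, 7), (10, 10), (11, 7), (11, 10), (12, 8), (12, 9), (13, 7), (13, 10), (15, 2), (15, 15)}; affine count = 18; |E(F_17)| = 19.

Discriminant check: Δ ∝ 4a³ + 27b² = 4·9³ + 27·13² = 4·729 + 27·169 ≡ 16 (mod 17). Nonzero ⇒ E is nonsingular.
For each x ∈ F_17, compute rhs = x³ + 9·x + 13 mod 17, then count y ∈ F_17 with y² ≡ rhs.
  x = 0: rhs = 13, matching y values: 8, 9 (2 points).
  x = 1: rhs = 6, matching y values: none (0 points).
  x = 2: rhs = 5, matching y values: none (0 points).
  x = 3: rhs = 16, matching y values: 4, 13 (2 points).
  x = 4: rhs = 11, matching y values: none (0 points).
  x = 5: rhs = 13, matching y values: 8, 9 (2 points).
  x = 6: rhs = 11, matching y values: none (0 points).
  x = 7: rhs = 11, matching y values: none (0 points).
  x = 8: rhs = 2, matching y values: 6, 11 (2 points).
  x = 9: rhs = 7, matching y values: none (0 points).
  x = 10: rhs = 15, matching y values: 7, 10 (2 points).
  x = 11: rhs = 15, matching y values: 7, 10 (2 points).
  x = 12: rhs = 13, matching y values: 8, 9 (2 points).
  x = 13: rhs = 15, matching y values: 7, 10 (2 points).
  x = 14: rhs = 10, matching y values: none (0 points).
  x = 15: rhs = 4, matching y values: 2, 15 (2 points).
  x = 16: rhs = 3, matching y values: none (0 points).
Total affine count: 18.
Full point count |E(F_17)| = 18 + 1 = 19.
Hasse bound: |19 − (17+1)| = |1| = 1 ≤ 2√17 ≈ 8.2462 ✓.


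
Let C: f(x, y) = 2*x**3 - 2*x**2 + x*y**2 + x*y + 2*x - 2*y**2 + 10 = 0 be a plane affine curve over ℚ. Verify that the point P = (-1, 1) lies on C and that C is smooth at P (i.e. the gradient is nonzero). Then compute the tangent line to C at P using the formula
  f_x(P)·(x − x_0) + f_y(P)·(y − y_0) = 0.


Tangent line at P: 14*x - 7*y + 21 = 0.

Step 1: f(-1, 1) = 0, so P lies on C.
Step 2: partial derivatives
  f_x(x, y) = 6*x**2 - 4*x + y**2 + y + 2, f_y(x, y) = 2*x*y + x - 4*y.
  f_x(P) = 14, f_y(P) = -7 (gradient nonzero, so P is smooth).
Step 3: tangent line at P: 14·(x − -1) + -7·(y − 1) = 0.
Expanding: 14*x - 7*y + 21 = 0.


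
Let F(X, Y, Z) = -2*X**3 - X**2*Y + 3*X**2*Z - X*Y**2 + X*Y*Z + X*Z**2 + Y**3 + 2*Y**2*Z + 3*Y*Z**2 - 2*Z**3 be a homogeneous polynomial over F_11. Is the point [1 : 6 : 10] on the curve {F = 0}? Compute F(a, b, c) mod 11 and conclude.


F(1,6,10) ≡ 2 (mod 11); P is NOT on the curve.

Evaluate F(1, 6, 10) term-by-term (mod 11).
  -2*X**3 ↦ -2·1·1·1 = -2
  -X**2*Y ↦ -1·1·6·1 = -6
  3*X**2*Z ↦ 3·1·1·10 = 30
  -X*Y**2 ↦ -1·1·36·1 = -36
  X*Y*Z ↦ 1·1·6·10 = 60
  X*Z**2 ↦ 1·1·1·100 = 100
  Y**3 ↦ 1·1·216·1 = 216
  2*Y**2*Z ↦ 2·1·36·10 = 720
  3*Y*Z**2 ↦ 3·1·6·100 = 1800
  -2*Z**3 ↦ -2·1·1·1000 = -2000
Sum: F(1, 6, 10) = (-2) + (-6) + (30) + (-36) + (60) + (100) + (216) + (720) + (1800) + (-2000) = 882.
Reducing mod 11: 882 ≡ 2 (mod 11).
Since F(a, b, c) ≡ 2 ≠ 0 (mod 11), P does NOT lie on the curve.


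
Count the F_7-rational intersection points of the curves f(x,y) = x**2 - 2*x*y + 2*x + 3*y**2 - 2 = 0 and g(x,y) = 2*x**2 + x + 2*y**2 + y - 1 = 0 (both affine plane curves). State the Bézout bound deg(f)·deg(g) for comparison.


Common zeros: ∅; count = 0; Bézout bound = 4.

deg(f) = 2, deg(g) = 2, so Bézout bound = 4.
Scan x ∈ F_7. For each x, list the y ∈ F_7 with f(x, y) ≡ 0 and those with g(x, y) ≡ 0 (mod 7); the common zeros in that column are the intersection.
  x = 0: f ≡ 0 at y ∈ ∅; g ≡ 0 at y ∈ {4, 6}; common: ∅.
  x = 1: f ≡ 0 at y ∈ ∅; g ≡ 0 at y ∈ ∅; common: ∅.
  x = 2: f ≡ 0 at y ∈ {3}; g ≡ 0 at y ∈ ∅; common: ∅.
  x = 3: f ≡ 0 at y ∈ ∅; g ≡ 0 at y ∈ {4, 6}; common: ∅.
  x = 4: f ≡ 0 at y ∈ ∅; g ≡ 0 at y ∈ {0, 3}; common: ∅.
  x = 5: f ≡ 0 at y ∈ ∅; g ≡ 0 at y ∈ ∅; common: ∅.
  x = 6: f ≡ 0 at y ∈ ∅; g ≡ 0 at y ∈ {0, 3}; common: ∅.
Collecting: common zeros = ∅, so the count is 0.
Comparison with the Bézout bound: 0 ≤ 4 = deg(f)·deg(g), as expected for curves with no common component (the affine F_7-count falls short of the bound because intersections may lie at infinity, over extension fields, or carry multiplicity).


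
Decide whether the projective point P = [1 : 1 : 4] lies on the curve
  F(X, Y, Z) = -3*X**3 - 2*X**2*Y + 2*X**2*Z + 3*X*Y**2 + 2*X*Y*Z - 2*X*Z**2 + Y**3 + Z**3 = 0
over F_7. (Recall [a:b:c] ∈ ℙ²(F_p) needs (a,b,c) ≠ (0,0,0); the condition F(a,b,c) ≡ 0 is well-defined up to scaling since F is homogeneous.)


F(1,1,4) ≡ 5 (mod 7); P is NOT on the curve.

Evaluate F(1, 1, 4) term-by-term (mod 7).
  -3*X**3 ↦ -3·1·1·1 = -3
  -2*X**2*Y ↦ -2·1·1·1 = -2
  2*X**2*Z ↦ 2·1·1·4 = 8
  3*X*Y**2 ↦ 3·1·1·1 = 3
  2*X*Y*Z ↦ 2·1·1·4 = 8
  -2*X*Z**2 ↦ -2·1·1·16 = -32
  Y**3 ↦ 1·1·1·1 = 1
  Z**3 ↦ 1·1·1·64 = 64
Sum: F(1, 1, 4) = (-3) + (-2) + (8) + (3) + (8) + (-32) + (1) + (64) = 47.
Reducing mod 7: 47 ≡ 5 (mod 7).
Since F(a, b, c) ≡ 5 ≠ 0 (mod 7), P does NOT lie on the curve.


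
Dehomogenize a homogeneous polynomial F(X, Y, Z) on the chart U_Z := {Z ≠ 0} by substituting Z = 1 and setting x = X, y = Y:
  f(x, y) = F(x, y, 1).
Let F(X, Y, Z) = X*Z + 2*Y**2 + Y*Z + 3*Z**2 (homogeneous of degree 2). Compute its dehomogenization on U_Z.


f(x, y) = x + 2*y**2 + y + 3

On U_Z we set Z = 1. Each monomial c·X^i·Y^j·Z^k in F becomes c·x^i·y^j·1^k = c·x^i·y^j.
Substituting Z = 1: F(X, Y, 1) = x + 2*y**2 + y + 3.
Note: deg(f) ≤ deg(F) = 2; strict inequality happens when F is divisible by Z (lost terms).


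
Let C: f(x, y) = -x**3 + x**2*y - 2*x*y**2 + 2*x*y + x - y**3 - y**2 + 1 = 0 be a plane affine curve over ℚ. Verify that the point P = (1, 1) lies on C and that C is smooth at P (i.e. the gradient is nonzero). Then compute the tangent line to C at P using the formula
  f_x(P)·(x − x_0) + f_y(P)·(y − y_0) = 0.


Tangent line at P: 6 - 6*y = 0.

Step 1: f(1, 1) = 0, so P lies on C.
Step 2: partial derivatives
  f_x(x, y) = -3*x**2 + 2*x*y - 2*y**2 + 2*y + 1, f_y(x, y) = x**2 - 4*x*y + 2*x - 3*y**2 - 2*y.
  f_x(P) = 0, f_y(P) = -6 (gradient nonzero, so P is smooth).
Step 3: tangent line at P: 0·(x − 1) + -6·(y − 1) = 0.
Expanding: 6 - 6*y = 0.


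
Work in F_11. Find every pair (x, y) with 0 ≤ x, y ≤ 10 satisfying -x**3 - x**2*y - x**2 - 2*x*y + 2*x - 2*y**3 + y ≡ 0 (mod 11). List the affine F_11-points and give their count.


Affine F_11-points: {(0, 0), (1, 0), (2, 9), (3, 7), (3, 8), (5, 1), (9, 0), (10, 5)}; count = 8.

For each of the 121 pairs (x, y) ∈ F_11², evaluate f(x, y) mod 11. Record the zeros.
  x = 0: [0↦0, 1↦10, 2↦8, 3↦4, 4↦8, 5↦8, 6↦3, 7↦3, 8↦7, 9↦3, 10↦1]  zeros at y ∈ {0}
  x = 1: [0↦0, 1↦7, 2↦2, 3↦6, 4↦7, 5↦4, 6↦7, 7↦4, 8↦5, 9↦9, 10↦4]  zeros at y ∈ {0}
  x = 2: [0↦3, 1↦5, 2↦6, 3↦5, 4↦1, 5↦4, 6↦2, 7↦5, 8↦1, 9↦0, 10↦1]  zeros at y ∈ {9}
  x = 3: [0↦3, 1↦9, 2↦3, 3↦6, 4↦6, 5↦2, 6↦4, 7↦0, 8↦0, 9↦3, 10↦8]  zeros at y ∈ {7, 8}
  x = 4: [0↦5, 1↦2, 2↦9, 3↦3, 4↦5, 5↦3, 6↦7, 7↦5, 8↦7, 9↦1, 10↦8]  zeros at y ∈ ∅
  x = 5: [0↦3, 1↦0, 2↦7, 3↦1, 4↦3, 5↦1, 6↦5, 7↦3, 8↦5, 9↦10, 10↦6]  zeros at y ∈ {1}
  x = 6: [0↦2, 1↦8, 2↦2, 3↦5, 4↦5, 5↦1, 6↦3, 7↦10, 8↦10, 9↦2, 10↦7]  zeros at y ∈ ∅
  x = 7: [0↦7, 1↦9, 2↦10, 3↦9, 4↦5, 5↦8, 6↦6, 7↦9, 8↦5, 9↦4, 10↦5]  zeros at y ∈ ∅
  x = 8: [0↦1, 1↦8, 2↦3, 3↦7, 4↦8, 5↦5, 6↦8, 7↦5, 8↦6, 9↦10, 10↦5]  zeros at y ∈ ∅
  x = 9: [0↦0, 1↦10, 2↦8, 3↦4, 4↦8, 5↦8, 6↦3, 7↦3, 8↦7, 9↦3, 10↦1]  zeros at y ∈ {0}
  x = 10: [0↦9, 1↦9, 2↦8, 3↦5, 4↦10, 5↦0, 6↦7, 7↦8, 8↦2, 9↦10, 10↦9]  zeros at y ∈ {5}
Collecting zeros: affine points = {(0, 0), (1, 0), (2, 9), (3, 7), (3, 8), (5, 1), (9, 0), (10, 5)}.
Total count |C(F_11)_aff| = 8.


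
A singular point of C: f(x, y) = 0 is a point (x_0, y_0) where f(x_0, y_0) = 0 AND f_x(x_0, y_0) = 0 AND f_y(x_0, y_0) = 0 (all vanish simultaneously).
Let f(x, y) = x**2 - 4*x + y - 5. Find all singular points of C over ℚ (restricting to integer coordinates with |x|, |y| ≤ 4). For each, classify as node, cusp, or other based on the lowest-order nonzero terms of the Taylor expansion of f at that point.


No singular points in the scanned grid; C is smooth there.

Compute partial derivatives:
  f_x = 2*x - 4.
  f_y = 1.
f_y = 1 is a nonzero constant, so f_y never vanishes: no point (x, y) can satisfy f = f_x = f_y = 0. In particular no (x, y) ∈ {−4, ..., 4}² is singular; the curve is smooth.


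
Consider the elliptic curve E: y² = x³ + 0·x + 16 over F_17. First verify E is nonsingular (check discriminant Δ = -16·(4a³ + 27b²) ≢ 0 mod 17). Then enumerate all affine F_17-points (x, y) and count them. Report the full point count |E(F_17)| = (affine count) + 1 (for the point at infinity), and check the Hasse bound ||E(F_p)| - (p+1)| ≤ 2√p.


Affine points = {(0, 4), (0, 13), (1, 0), (3, 3), (3, 14), (7, 6), (7, 11), (8, 1), (8, 16), (10, 8), (10, 9), (11, 2), (11, 15), (15, 5), (15, 12), (16, 7), (16, 10)}; affine count = 17; |E(F_17)| = 18.

Discriminant check: Δ ∝ 4a³ + 27b² = 4·0³ + 27·16² = 4·0 + 27·256 ≡ 10 (mod 17). Nonzero ⇒ E is nonsingular.
For each x ∈ F_17, compute rhs = x³ + 0·x + 16 mod 17, then count y ∈ F_17 with y² ≡ rhs.
  x = 0: rhs = 16, matching y values: 4, 13 (2 points).
  x = 1: rhs = 0, matching y values: 0 (1 points).
  x = 2: rhs = 7, matching y values: none (0 points).
  x = 3: rhs = 9, matching y values: 3, 14 (2 points).
  x = 4: rhs = 12, matching y values: none (0 points).
  x = 5: rhs = 5, matching y values: none (0 points).
  x = 6: rhs = 11, matching y values: none (0 points).
  x = 7: rhs = 2, matching y values: 6, 11 (2 points).
  x = 8: rhs = 1, matching y values: 1, 16 (2 points).
  x = 9: rhs = 14, matching y values: none (0 points).
  x = 10: rhs = 13, matching y values: 8, 9 (2 points).
  x = 11: rhs = 4, matching y values: 2, 15 (2 points).
  x = 12: rhs = 10, matching y values: none (0 points).
  x = 13: rhs = 3, matching y values: none (0 points).
  x = 14: rhs = 6, matching y values: none (0 points).
  x = 15: rhs = 8, matching y values: 5, 12 (2 points).
  x = 16: rhs = 15, matching y values: 7, 10 (2 points).
Total affine count: 17.
Full point count |E(F_17)| = 17 + 1 = 18.
Hasse bound: |18 − (17+1)| = |0| = 0 ≤ 2√17 ≈ 8.2462 ✓.


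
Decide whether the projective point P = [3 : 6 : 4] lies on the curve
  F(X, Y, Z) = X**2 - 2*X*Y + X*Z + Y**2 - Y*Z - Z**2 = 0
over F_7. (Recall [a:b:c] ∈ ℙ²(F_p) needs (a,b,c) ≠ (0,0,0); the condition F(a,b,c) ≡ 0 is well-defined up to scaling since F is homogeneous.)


F(3,6,4) ≡ 2 (mod 7); P is NOT on the curve.

Evaluate F(3, 6, 4) term-by-term (mod 7).
  X**2 ↦ 1·9·1·1 = 9
  -2*X*Y ↦ -2·3·6·1 = -36
  X*Z ↦ 1·3·1·4 = 12
  Y**2 ↦ 1·1·36·1 = 36
  -Y*Z ↦ -1·1·6·4 = -24
  -Z**2 ↦ -1·1·1·16 = -16
Sum: F(3, 6, 4) = (9) + (-36) + (12) + (36) + (-24) + (-16) = -19.
Reducing mod 7: -19 ≡ 2 (mod 7).
Since F(a, b, c) ≡ 2 ≠ 0 (mod 7), P does NOT lie on the curve.


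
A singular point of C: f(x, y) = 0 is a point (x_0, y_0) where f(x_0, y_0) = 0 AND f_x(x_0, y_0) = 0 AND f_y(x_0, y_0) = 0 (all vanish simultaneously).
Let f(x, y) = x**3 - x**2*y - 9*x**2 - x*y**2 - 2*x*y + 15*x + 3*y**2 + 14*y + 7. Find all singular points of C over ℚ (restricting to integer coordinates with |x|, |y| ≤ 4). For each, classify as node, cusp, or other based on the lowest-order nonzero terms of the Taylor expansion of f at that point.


Singular points: {(2, -3)}; classification: cusp.

Compute partial derivatives:
  f_x = 3*x**2 - 2*x*y - 18*x - y**2 - 2*y + 15.
  f_y = -x**2 - 2*x*y - 2*x + 6*y + 14.
Scan x_0 ∈ {−4, ..., 4}. For each x_0, f_y(x_0, y) is a polynomial in y; find its integer roots y ∈ {−4, ..., 4}, then test f_x and f at those candidates.
  x = -4: f_y(-4, y) = 14*y + 6; no integer root y with |y| ≤ 4.
  x = -3: f_y(-3, y) = 12*y + 11; no integer root y with |y| ≤ 4.
  x = -2: f_y(-2, y) = 10*y + 14; no integer root y with |y| ≤ 4.
  x = -1: f_y(-1, y) = 8*y + 15; no integer root y with |y| ≤ 4.
  x = 0: f_y(0, y) = 6*y + 14; no integer root y with |y| ≤ 4.
  x = 1: f_y(1, y) = 4*y + 11; no integer root y with |y| ≤ 4.
  x = 2: f_y(2, y) = 2*y + 6; vanishes at y ∈ {-3}. (2, -3): f_x = 0, f = 0 — SINGULAR.
  x = 3: f_y(3, y) = -1; no integer root y with |y| ≤ 4.
  x = 4: f_y(4, y) = -2*y - 10; no integer root y with |y| ≤ 4.
Only singular point on the grid: (2, -3).
Classify: substitute x = 2 + u, y = -3 + v and expand: f = u**3 - u**2*v - u*v**2 + v**2.
No constant or linear terms (consistent with a singular point). Quadratic part: v**2. Cubic part: u**3 - u**2*v - u*v**2.
The quadratic part v**2 is a perfect square, so there is a single (double) tangent line v = 0, i.e. y = -3. Restricting the cubic part to that line (v = 0) leaves u**3 ≠ 0, so f is not divisible by v and the branch is v² ≈ -u**3 to lowest order — this is a cusp.
Classification: cusp.


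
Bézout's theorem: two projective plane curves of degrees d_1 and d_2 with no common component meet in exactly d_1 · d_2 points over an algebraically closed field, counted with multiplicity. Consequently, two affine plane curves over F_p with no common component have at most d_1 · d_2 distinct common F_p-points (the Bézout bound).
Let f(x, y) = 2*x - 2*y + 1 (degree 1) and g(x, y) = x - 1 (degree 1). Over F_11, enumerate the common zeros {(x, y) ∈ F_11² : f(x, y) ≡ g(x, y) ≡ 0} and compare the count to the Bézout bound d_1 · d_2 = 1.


Common zeros: {(1, 7)}; count = 1; Bézout bound = 1.

deg(f) = 1, deg(g) = 1, so Bézout bound = 1.
Scan x ∈ F_11. For each x, list the y ∈ F_11 with f(x, y) ≡ 0 and those with g(x, y) ≡ 0 (mod 11); the common zeros in that column are the intersection.
  x = 0: f ≡ 0 at y ∈ {6}; g ≡ 0 at y ∈ ∅; common: ∅.
  x = 1: f ≡ 0 at y ∈ {7}; g ≡ 0 at y ∈ {0, 1, 2, 3, 4, 5, 6, 7, 8, 9, 10}; common: {7}.
  x = 2: f ≡ 0 at y ∈ {8}; g ≡ 0 at y ∈ ∅; common: ∅.
  x = 3: f ≡ 0 at y ∈ {9}; g ≡ 0 at y ∈ ∅; common: ∅.
  x = 4: f ≡ 0 at y ∈ {10}; g ≡ 0 at y ∈ ∅; common: ∅.
  x = 5: f ≡ 0 at y ∈ {0}; g ≡ 0 at y ∈ ∅; common: ∅.
  x = 6: f ≡ 0 at y ∈ {1}; g ≡ 0 at y ∈ ∅; common: ∅.
  x = 7: f ≡ 0 at y ∈ {2}; g ≡ 0 at y ∈ ∅; common: ∅.
  x = 8: f ≡ 0 at y ∈ {3}; g ≡ 0 at y ∈ ∅; common: ∅.
  x = 9: f ≡ 0 at y ∈ {4}; g ≡ 0 at y ∈ ∅; common: ∅.
  x = 10: f ≡ 0 at y ∈ {5}; g ≡ 0 at y ∈ ∅; common: ∅.
Collecting: common zeros = {(1, 7)}, so the count is 1.
Comparison with the Bézout bound: 1 ≤ 1 = deg(f)·deg(g), as expected for curves with no common component (the bound is attained).


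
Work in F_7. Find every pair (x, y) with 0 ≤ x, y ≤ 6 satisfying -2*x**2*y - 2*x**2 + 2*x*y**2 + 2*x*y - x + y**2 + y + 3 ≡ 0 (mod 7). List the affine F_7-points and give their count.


Affine F_7-points: {(1, 0), (1, 2), (2, 0), (2, 2), (3, 6), (4, 3), (4, 5), (5, 3), (5, 5)}; count = 9.

For each of the 49 pairs (x, y) ∈ F_7², evaluate f(x, y) mod 7. Record the zeros.
  x = 0: [0↦3, 1↦5, 2↦2, 3↦1, 4↦2, 5↦5, 6↦3]  zeros at y ∈ ∅
  x = 1: [0↦0, 1↦4, 2↦0, 3↦2, 4↦3, 5↦3, 6↦2]  zeros at y ∈ {0, 2}
  x = 2: [0↦0, 1↦2, 2↦0, 3↦1, 4↦5, 5↦5, 6↦1]  zeros at y ∈ {0, 2}
  x = 3: [0↦3, 1↦6, 2↦2, 3↦5, 4↦1, 5↦4, 6↦0]  zeros at y ∈ {6}
  x = 4: [0↦2, 1↦2, 2↦6, 3↦0, 4↦5, 5↦0, 6↦6]  zeros at y ∈ {3, 5}
  x = 5: [0↦4, 1↦4, 2↦5, 3↦0, 4↦3, 5↦0, 6↦5]  zeros at y ∈ {3, 5}
  x = 6: [0↦2, 1↦5, 2↦6, 3↦5, 4↦2, 5↦4, 6↦4]  zeros at y ∈ ∅
Collecting zeros: affine points = {(1, 0), (1, 2), (2, 0), (2, 2), (3, 6), (4, 3), (4, 5), (5, 3), (5, 5)}.
Total count |C(F_7)_aff| = 9.


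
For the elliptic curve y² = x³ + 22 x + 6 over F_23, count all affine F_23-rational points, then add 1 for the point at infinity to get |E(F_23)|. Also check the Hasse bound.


Affine points = {(0, 11), (0, 12), (1, 11), (1, 12), (2, 9), (2, 14), (6, 3), (6, 20), (8, 2), (8, 21), (9, 6), (9, 17), (15, 10), (15, 13), (17, 7), (17, 16), (18, 1), (18, 22), (21, 0), (22, 11), (22, 12)}; affine count = 21; |E(F_23)| = 22.

Discriminant check: Δ ∝ 4a³ + 27b² = 4·22³ + 27·6² = 4·10648 + 27·36 ≡ 2 (mod 23). Nonzero ⇒ E is nonsingular.
For each x ∈ F_23, compute rhs = x³ + 22·x + 6 mod 23, then count y ∈ F_23 with y² ≡ rhs.
  x = 0: rhs = 6, matching y values: 11, 12 (2 points).
  x = 1: rhs = 6, matching y values: 11, 12 (2 points).
  x = 2: rhs = 12, matching y values: 9, 14 (2 points).
  x = 3: rhs = 7, matching y values: none (0 points).
  x = 4: rhs = 20, matching y values: none (0 points).
  x = 5: rhs = 11, matching y values: none (0 points).
  x = 6: rhs = 9, matching y values: 3, 20 (2 points).
  x = 7: rhs = 20, matching y values: none (0 points).
  x = 8: rhs = 4, matching y values: 2, 21 (2 points).
  x = 9: rhs = 13, matching y values: 6, 17 (2 points).
  x = 10: rhs = 7, matching y values: none (0 points).
  x = 11: rhs = 15, matching y values: none (0 points).
  x = 12: rhs = 20, matching y values: none (0 points).
  x = 13: rhs = 5, matching y values: none (0 points).
  x = 14: rhs = 22, matching y values: none (0 points).
  x = 15: rhs = 8, matching y values: 10, 13 (2 points).
  x = 16: rhs = 15, matching y values: none (0 points).
  x = 17: rhs = 3, matching y values: 7, 16 (2 points).
  x = 18: rhs = 1, matching y values: 1, 22 (2 points).
  x = 19: rhs = 15, matching y values: none (0 points).
  x = 20: rhs = 5, matching y values: none (0 points).
  x = 21: rhs = 0, matching y values: 0 (1 points).
  x = 22: rhs = 6, matching y values: 11, 12 (2 points).
Total affine count: 21.
Full point count |E(F_23)| = 21 + 1 = 22.
Hasse bound: |22 − (23+1)| = |-2| = 2 ≤ 2√23 ≈ 9.5917 ✓.


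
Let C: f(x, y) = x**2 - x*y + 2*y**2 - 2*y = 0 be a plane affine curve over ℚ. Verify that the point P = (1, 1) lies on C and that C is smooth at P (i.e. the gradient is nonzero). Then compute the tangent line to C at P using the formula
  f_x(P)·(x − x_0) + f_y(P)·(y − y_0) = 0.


Tangent line at P: x + y - 2 = 0.

Step 1: f(1, 1) = 0, so P lies on C.
Step 2: partial derivatives
  f_x(x, y) = 2*x - y, f_y(x, y) = -x + 4*y - 2.
  f_x(P) = 1, f_y(P) = 1 (gradient nonzero, so P is smooth).
Step 3: tangent line at P: 1·(x − 1) + 1·(y − 1) = 0.
Expanding: x + y - 2 = 0.


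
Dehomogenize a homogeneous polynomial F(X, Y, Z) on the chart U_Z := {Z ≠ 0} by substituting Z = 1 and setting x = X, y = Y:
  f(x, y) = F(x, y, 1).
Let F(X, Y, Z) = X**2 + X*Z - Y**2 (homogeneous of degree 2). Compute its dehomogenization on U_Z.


f(x, y) = x**2 + x - y**2

On U_Z we set Z = 1. Each monomial c·X^i·Y^j·Z^k in F becomes c·x^i·y^j·1^k = c·x^i·y^j.
Substituting Z = 1: F(X, Y, 1) = x**2 + x - y**2.
Note: deg(f) ≤ deg(F) = 2; strict inequality happens when F is divisible by Z (lost terms).


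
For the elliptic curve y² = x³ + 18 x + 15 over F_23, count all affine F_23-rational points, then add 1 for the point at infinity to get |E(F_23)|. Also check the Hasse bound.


Affine points = {(2, 6), (2, 17), (3, 2), (3, 21), (4, 6), (4, 17), (5, 0), (7, 1), (7, 22), (8, 2), (8, 21), (9, 3), (9, 20), (11, 7), (11, 16), (12, 2), (12, 21), (13, 10), (13, 13), (15, 7), (15, 16), (16, 11), (16, 12), (17, 6), (17, 17), (20, 7), (20, 16)}; affine count = 27; |E(F_23)| = 28.

Discriminant check: Δ ∝ 4a³ + 27b² = 4·18³ + 27·15² = 4·5832 + 27·225 ≡ 9 (mod 23). Nonzero ⇒ E is nonsingular.
For each x ∈ F_23, compute rhs = x³ + 18·x + 15 mod 23, then count y ∈ F_23 with y² ≡ rhs.
  x = 0: rhs = 15, matching y values: none (0 points).
  x = 1: rhs = 11, matching y values: none (0 points).
  x = 2: rhs = 13, matching y values: 6, 17 (2 points).
  x = 3: rhs = 4, matching y values: 2, 21 (2 points).
  x = 4: rhs = 13, matching y values: 6, 17 (2 points).
  x = 5: rhs = 0, matching y values: 0 (1 points).
  x = 6: rhs = 17, matching y values: none (0 points).
  x = 7: rhs = 1, matching y values: 1, 22 (2 points).
  x = 8: rhs = 4, matching y values: 2, 21 (2 points).
  x = 9: rhs = 9, matching y values: 3, 20 (2 points).
  x = 10: rhs = 22, matching y values: none (0 points).
  x = 11: rhs = 3, matching y values: 7, 16 (2 points).
  x = 12: rhs = 4, matching y values: 2, 21 (2 points).
  x = 13: rhs = 8, matching y values: 10, 13 (2 points).
  x = 14: rhs = 21, matching y values: none (0 points).
  x = 15: rhs = 3, matching y values: 7, 16 (2 points).
  x = 16: rhs = 6, matching y values: 11, 12 (2 points).
  x = 17: rhs = 13, matching y values: 6, 17 (2 points).
  x = 18: rhs = 7, matching y values: none (0 points).
  x = 19: rhs = 17, matching y values: none (0 points).
  x = 20: rhs = 3, matching y values: 7, 16 (2 points).
  x = 21: rhs = 17, matching y values: none (0 points).
  x = 22: rhs = 19, matching y values: none (0 points).
Total affine count: 27.
Full point count |E(F_23)| = 27 + 1 = 28.
Hasse bound: |28 − (23+1)| = |4| = 4 ≤ 2√23 ≈ 9.5917 ✓.


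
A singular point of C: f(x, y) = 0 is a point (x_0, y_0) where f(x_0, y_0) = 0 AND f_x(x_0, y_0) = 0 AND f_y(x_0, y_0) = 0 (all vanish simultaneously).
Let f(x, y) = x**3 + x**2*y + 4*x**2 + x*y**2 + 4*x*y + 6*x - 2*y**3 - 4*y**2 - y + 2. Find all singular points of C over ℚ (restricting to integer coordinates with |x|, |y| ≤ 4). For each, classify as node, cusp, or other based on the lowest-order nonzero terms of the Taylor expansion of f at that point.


Singular points: {(-1, -1)}; classification: cusp.

Compute partial derivatives:
  f_x = 3*x**2 + 2*x*y + 8*x + y**2 + 4*y + 6.
  f_y = x**2 + 2*x*y + 4*x - 6*y**2 - 8*y - 1.
Scan x_0 ∈ {−4, ..., 4}. For each x_0, f_y(x_0, y) is a polynomial in y; find its integer roots y ∈ {−4, ..., 4}, then test f_x and f at those candidates.
  x = -4: f_y(-4, y) = -6*y**2 - 16*y - 1; no integer root y with |y| ≤ 4.
  x = -3: f_y(-3, y) = -6*y**2 - 14*y - 4; vanishes at y ∈ {-2}. (-3, -2): f_x = 17 ≠ 0.
  x = -2: f_y(-2, y) = -6*y**2 - 12*y - 5; no integer root y with |y| ≤ 4.
  x = -1: f_y(-1, y) = -6*y**2 - 10*y - 4; vanishes at y ∈ {-1}. (-1, -1): f_x = 0, f = 0 — SINGULAR.
  x = 0: f_y(0, y) = -6*y**2 - 8*y - 1; no integer root y with |y| ≤ 4.
  x = 1: f_y(1, y) = -6*y**2 - 6*y + 4; no integer root y with |y| ≤ 4.
  x = 2: f_y(2, y) = -6*y**2 - 4*y + 11; no integer root y with |y| ≤ 4.
  x = 3: f_y(3, y) = -6*y**2 - 2*y + 20; vanishes at y ∈ {-2}. (3, -2): f_x = 41 ≠ 0.
  x = 4: f_y(4, y) = 31 - 6*y**2; no integer root y with |y| ≤ 4.
Only singular point on the grid: (-1, -1).
Classify: substitute x = -1 + u, y = -1 + v and expand: f = u**3 + u**2*v + u*v**2 - 2*v**3 + v**2.
No constant or linear terms (consistent with a singular point). Quadratic part: v**2. Cubic part: u**3 + u**2*v + u*v**2 - 2*v**3.
The quadratic part v**2 is a perfect square, so there is a single (double) tangent line v = 0, i.e. y = -1. Restricting the cubic part to that line (v = 0) leaves u**3 ≠ 0, so f is not divisible by v and the branch is v² ≈ -u**3 to lowest order — this is a cusp.
Classification: cusp.


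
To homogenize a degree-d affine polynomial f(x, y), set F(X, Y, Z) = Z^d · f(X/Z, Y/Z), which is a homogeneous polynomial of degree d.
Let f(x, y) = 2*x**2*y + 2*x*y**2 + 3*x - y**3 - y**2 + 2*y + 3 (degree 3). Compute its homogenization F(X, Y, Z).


F(X, Y, Z) = 2*X**2*Y + 2*X*Y**2 + 3*X*Z**2 - Y**3 - Y**2*Z + 2*Y*Z**2 + 3*Z**3

deg(f) = 3.
Substitute x = X/Z, y = Y/Z into f, then multiply by Z^3.
  monomial 2·x^2·y^1 ↦ 2·X^2·Y^1·Z^0.
  monomial 2·x^1·y^2 ↦ 2·X^1·Y^2·Z^0.
  monomial 3·x^1·y^0 ↦ 3·X^1·Y^0·Z^2.
  monomial -1·x^0·y^3 ↦ -1·X^0·Y^3·Z^0.
  monomial -1·x^0·y^2 ↦ -1·X^0·Y^2·Z^1.
  monomial 2·x^0·y^1 ↦ 2·X^0·Y^1·Z^2.
  monomial 3·x^0·y^0 ↦ 3·X^0·Y^0·Z^3.
Collecting: F(X, Y, Z) = 2*X**2*Y + 2*X*Y**2 + 3*X*Z**2 - Y**3 - Y**2*Z + 2*Y*Z**2 + 3*Z**3.


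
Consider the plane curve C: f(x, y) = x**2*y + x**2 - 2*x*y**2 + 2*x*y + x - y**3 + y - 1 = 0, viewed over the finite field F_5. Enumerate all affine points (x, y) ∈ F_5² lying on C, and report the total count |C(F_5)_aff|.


Affine F_5-points: {(0, 3), (2, 0), (3, 1), (3, 4), (4, 1), (4, 3)}; count = 6.

For each of the 25 pairs (x, y) ∈ F_5², evaluate f(x, y) mod 5. Record the zeros.
  x = 0: [0↦4, 1↦4, 2↦3, 3↦0, 4↦4]  zeros at y ∈ {3}
  x = 1: [0↦1, 1↦2, 2↦3, 3↦3, 4↦1]  zeros at y ∈ ∅
  x = 2: [0↦0, 1↦4, 2↦4, 3↦4, 4↦3]  zeros at y ∈ {0}
  x = 3: [0↦1, 1↦0, 2↦1, 3↦3, 4↦0]  zeros at y ∈ {1, 4}
  x = 4: [0↦4, 1↦0, 2↦4, 3↦0, 4↦2]  zeros at y ∈ {1, 3}
Collecting zeros: affine points = {(0, 3), (2, 0), (3, 1), (3, 4), (4, 1), (4, 3)}.
Total count |C(F_5)_aff| = 6.


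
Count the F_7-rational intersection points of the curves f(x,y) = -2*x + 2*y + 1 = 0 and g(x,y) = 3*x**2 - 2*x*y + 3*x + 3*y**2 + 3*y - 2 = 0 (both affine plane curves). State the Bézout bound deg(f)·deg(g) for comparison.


Common zeros: {(1, 4), (5, 1)}; count = 2; Bézout bound = 2.

deg(f) = 1, deg(g) = 2, so Bézout bound = 2.
Scan x ∈ F_7. For each x, list the y ∈ F_7 with f(x, y) ≡ 0 and those with g(x, y) ≡ 0 (mod 7); the common zeros in that column are the intersection.
  x = 0: f ≡ 0 at y ∈ {3}; g ≡ 0 at y ∈ ∅; common: ∅.
  x = 1: f ≡ 0 at y ∈ {4}; g ≡ 0 at y ∈ {4, 5}; common: {4}.
  x = 2: f ≡ 0 at y ∈ {5}; g ≡ 0 at y ∈ ∅; common: ∅.
  x = 3: f ≡ 0 at y ∈ {6}; g ≡ 0 at y ∈ {4}; common: ∅.
  x = 4: f ≡ 0 at y ∈ {0}; g ≡ 0 at y ∈ {1, 3}; common: ∅.
  x = 5: f ≡ 0 at y ∈ {1}; g ≡ 0 at y ∈ {1, 6}; common: {1}.
  x = 6: f ≡ 0 at y ∈ {2}; g ≡ 0 at y ∈ {5}; common: ∅.
Collecting: common zeros = {(1, 4), (5, 1)}, so the count is 2.
Comparison with the Bézout bound: 2 ≤ 2 = deg(f)·deg(g), as expected for curves with no common component (the bound is attained).


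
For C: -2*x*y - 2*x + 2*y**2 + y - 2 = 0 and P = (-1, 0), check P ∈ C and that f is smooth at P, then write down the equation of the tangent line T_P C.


Tangent line at P: -2*x + 3*y - 2 = 0.

Step 1: f(-1, 0) = 0, so P lies on C.
Step 2: partial derivatives
  f_x(x, y) = -2*y - 2, f_y(x, y) = -2*x + 4*y + 1.
  f_x(P) = -2, f_y(P) = 3 (gradient nonzero, so P is smooth).
Step 3: tangent line at P: -2·(x − -1) + 3·(y − 0) = 0.
Expanding: -2*x + 3*y - 2 = 0.


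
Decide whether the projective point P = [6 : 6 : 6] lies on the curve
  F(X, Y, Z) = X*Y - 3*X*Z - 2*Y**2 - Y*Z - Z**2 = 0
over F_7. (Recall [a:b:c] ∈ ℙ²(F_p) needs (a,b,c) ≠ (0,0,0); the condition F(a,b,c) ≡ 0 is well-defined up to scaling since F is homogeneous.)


F(6,6,6) ≡ 1 (mod 7); P is NOT on the curve.

Evaluate F(6, 6, 6) term-by-term (mod 7).
  X*Y ↦ 1·6·6·1 = 36
  -3*X*Z ↦ -3·6·1·6 = -108
  -2*Y**2 ↦ -2·1·36·1 = -72
  -Y*Z ↦ -1·1·6·6 = -36
  -Z**2 ↦ -1·1·1·36 = -36
Sum: F(6, 6, 6) = (36) + (-108) + (-72) + (-36) + (-36) = -216.
Reducing mod 7: -216 ≡ 1 (mod 7).
Since F(a, b, c) ≡ 1 ≠ 0 (mod 7), P does NOT lie on the curve.


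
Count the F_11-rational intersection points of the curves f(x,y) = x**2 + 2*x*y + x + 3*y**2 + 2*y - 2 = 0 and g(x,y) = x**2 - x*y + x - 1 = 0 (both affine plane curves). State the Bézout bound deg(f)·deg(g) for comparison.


Common zeros: ∅; count = 0; Bézout bound = 4.

deg(f) = 2, deg(g) = 2, so Bézout bound = 4.
Scan x ∈ F_11. For each x, list the y ∈ F_11 with f(x, y) ≡ 0 and those with g(x, y) ≡ 0 (mod 11); the common zeros in that column are the intersection.
  x = 0: f ≡ 0 at y ∈ ∅; g ≡ 0 at y ∈ ∅; common: ∅.
  x = 1: f ≡ 0 at y ∈ {0, 6}; g ≡ 0 at y ∈ {1}; common: ∅.
  x = 2: f ≡ 0 at y ∈ ∅; g ≡ 0 at y ∈ {8}; common: ∅.
  x = 3: f ≡ 0 at y ∈ ∅; g ≡ 0 at y ∈ {0}; common: ∅.
  x = 4: f ≡ 0 at y ∈ {5, 10}; g ≡ 0 at y ∈ {2}; common: ∅.
  x = 5: f ≡ 0 at y ∈ ∅; g ≡ 0 at y ∈ {8}; common: ∅.
  x = 6: f ≡ 0 at y ∈ ∅; g ≡ 0 at y ∈ {5}; common: ∅.
  x = 7: f ≡ 0 at y ∈ {5, 8}; g ≡ 0 at y ∈ {0}; common: ∅.
  x = 8: f ≡ 0 at y ∈ {6, 10}; g ≡ 0 at y ∈ {2}; common: ∅.
  x = 9: f ≡ 0 at y ∈ {0, 8}; g ≡ 0 at y ∈ {5}; common: ∅.
  x = 10: f ≡ 0 at y ∈ ∅; g ≡ 0 at y ∈ {1}; common: ∅.
Collecting: common zeros = ∅, so the count is 0.
Comparison with the Bézout bound: 0 ≤ 4 = deg(f)·deg(g), as expected for curves with no common component (the affine F_11-count falls short of the bound because intersections may lie at infinity, over extension fields, or carry multiplicity).


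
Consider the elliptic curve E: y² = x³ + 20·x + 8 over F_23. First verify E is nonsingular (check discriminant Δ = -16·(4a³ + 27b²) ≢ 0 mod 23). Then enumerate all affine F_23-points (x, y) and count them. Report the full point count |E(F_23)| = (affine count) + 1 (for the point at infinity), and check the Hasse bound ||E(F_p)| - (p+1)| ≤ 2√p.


Affine points = {(0, 10), (0, 13), (1, 11), (1, 12), (3, 7), (3, 16), (5, 7), (5, 16), (7, 10), (7, 13), (8, 6), (8, 17), (10, 9), (10, 14), (11, 8), (11, 15), (13, 2), (13, 21), (15, 7), (15, 16), (16, 10), (16, 13), (18, 6), (18, 17), (19, 5), (19, 18), (20, 6), (20, 17), (21, 11), (21, 12)}; affine count = 30; |E(F_23)| = 31.

Discriminant check: Δ ∝ 4a³ + 27b² = 4·20³ + 27·8² = 4·8000 + 27·64 ≡ 10 (mod 23). Nonzero ⇒ E is nonsingular.
For each x ∈ F_23, compute rhs = x³ + 20·x + 8 mod 23, then count y ∈ F_23 with y² ≡ rhs.
  x = 0: rhs = 8, matching y values: 10, 13 (2 points).
  x = 1: rhs = 6, matching y values: 11, 12 (2 points).
  x = 2: rhs = 10, matching y values: none (0 points).
  x = 3: rhs = 3, matching y values: 7, 16 (2 points).
  x = 4: rhs = 14, matching y values: none (0 points).
  x = 5: rhs = 3, matching y values: 7, 16 (2 points).
  x = 6: rhs = 22, matching y values: none (0 points).
  x = 7: rhs = 8, matching y values: 10, 13 (2 points).
  x = 8: rhs = 13, matching y values: 6, 17 (2 points).
  x = 9: rhs = 20, matching y values: none (0 points).
  x = 10: rhs = 12, matching y values: 9, 14 (2 points).
  x = 11: rhs = 18, matching y values: 8, 15 (2 points).
  x = 12: rhs = 21, matching y values: none (0 points).
  x = 13: rhs = 4, matching y values: 2, 21 (2 points).
  x = 14: rhs = 19, matching y values: none (0 points).
  x = 15: rhs = 3, matching y values: 7, 16 (2 points).
  x = 16: rhs = 8, matching y values: 10, 13 (2 points).
  x = 17: rhs = 17, matching y values: none (0 points).
  x = 18: rhs = 13, matching y values: 6, 17 (2 points).
  x = 19: rhs = 2, matching y values: 5, 18 (2 points).
  x = 20: rhs = 13, matching y values: 6, 17 (2 points).
  x = 21: rhs = 6, matching y values: 11, 12 (2 points).
  x = 22: rhs = 10, matching y values: none (0 points).
Total affine count: 30.
Full point count |E(F_23)| = 30 + 1 = 31.
Hasse bound: |31 − (23+1)| = |7| = 7 ≤ 2√23 ≈ 9.5917 ✓.


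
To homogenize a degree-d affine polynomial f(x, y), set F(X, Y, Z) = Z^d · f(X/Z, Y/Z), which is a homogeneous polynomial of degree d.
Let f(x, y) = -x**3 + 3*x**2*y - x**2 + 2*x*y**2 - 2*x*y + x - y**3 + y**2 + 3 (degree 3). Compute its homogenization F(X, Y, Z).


F(X, Y, Z) = -X**3 + 3*X**2*Y - X**2*Z + 2*X*Y**2 - 2*X*Y*Z + X*Z**2 - Y**3 + Y**2*Z + 3*Z**3

deg(f) = 3.
Substitute x = X/Z, y = Y/Z into f, then multiply by Z^3.
  monomial -1·x^3·y^0 ↦ -1·X^3·Y^0·Z^0.
  monomial 3·x^2·y^1 ↦ 3·X^2·Y^1·Z^0.
  monomial -1·x^2·y^0 ↦ -1·X^2·Y^0·Z^1.
  monomial 2·x^1·y^2 ↦ 2·X^1·Y^2·Z^0.
  monomial -2·x^1·y^1 ↦ -2·X^1·Y^1·Z^1.
  monomial 1·x^1·y^0 ↦ 1·X^1·Y^0·Z^2.
  monomial -1·x^0·y^3 ↦ -1·X^0·Y^3·Z^0.
  monomial 1·x^0·y^2 ↦ 1·X^0·Y^2·Z^1.
  monomial 3·x^0·y^0 ↦ 3·X^0·Y^0·Z^3.
Collecting: F(X, Y, Z) = -X**3 + 3*X**2*Y - X**2*Z + 2*X*Y**2 - 2*X*Y*Z + X*Z**2 - Y**3 + Y**2*Z + 3*Z**3.


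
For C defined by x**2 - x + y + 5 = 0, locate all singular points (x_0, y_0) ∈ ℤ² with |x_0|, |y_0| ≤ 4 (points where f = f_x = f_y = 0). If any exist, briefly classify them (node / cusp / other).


No singular points in the scanned grid; C is smooth there.

Compute partial derivatives:
  f_x = 2*x - 1.
  f_y = 1.
f_y = 1 is a nonzero constant, so f_y never vanishes: no point (x, y) can satisfy f = f_x = f_y = 0. In particular no (x, y) ∈ {−4, ..., 4}² is singular; the curve is smooth.


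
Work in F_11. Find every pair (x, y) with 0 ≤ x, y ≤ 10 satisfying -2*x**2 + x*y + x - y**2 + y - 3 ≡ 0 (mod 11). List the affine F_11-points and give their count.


Affine F_11-points: {(0, 6), (4, 8), (5, 7), (5, 10), (6, 8), (6, 10), (9, 4), (9, 6), (10, 4), (10, 7)}; count = 10.

For each of the 121 pairs (x, y) ∈ F_11², evaluate f(x, y) mod 11. Record the zeros.
  x = 0: [0↦8, 1↦8, 2↦6, 3↦2, 4↦7, 5↦10, 6↦0, 7↦10, 8↦7, 9↦2, 10↦6]  zeros at y ∈ {6}
  x = 1: [0↦7, 1↦8, 2↦7, 3↦4, 4↦10, 5↦3, 6↦5, 7↦5, 8↦3, 9↦10, 10↦4]  zeros at y ∈ ∅
  x = 2: [0↦2, 1↦4, 2↦4, 3↦2, 4↦9, 5↦3, 6↦6, 7↦7, 8↦6, 9↦3, 10↦9]  zeros at y ∈ ∅
  x = 3: [0↦4, 1↦7, 2↦8, 3↦7, 4↦4, 5↦10, 6↦3, 7↦5, 8↦5, 9↦3, 10↦10]  zeros at y ∈ ∅
  x = 4: [0↦2, 1↦6, 2↦8, 3↦8, 4↦6, 5↦2, 6↦7, 7↦10, 8↦0, 9↦10, 10↦7]  zeros at y ∈ {8}
  x = 5: [0↦7, 1↦1, 2↦4, 3↦5, 4↦4, 5↦1, 6↦7, 7↦0, 8↦2, 9↦2, 10↦0]  zeros at y ∈ {7, 10}
  x = 6: [0↦8, 1↦3, 2↦7, 3↦9, 4↦9, 5↦7, 6↦3, 7↦8, 8↦0, 9↦1, 10↦0]  zeros at y ∈ {8, 10}
  x = 7: [0↦5, 1↦1, 2↦6, 3↦9, 4↦10, 5↦9, 6↦6, 7↦1, 8↦5, 9↦7, 10↦7]  zeros at y ∈ ∅
  x = 8: [0↦9, 1↦6, 2↦1, 3↦5, 4↦7, 5↦7, 6↦5, 7↦1, 8↦6, 9↦9, 10↦10]  zeros at y ∈ ∅
  x = 9: [0↦9, 1↦7, 2↦3, 3↦8, 4↦0, 5↦1, 6↦0, 7↦8, 8↦3, 9↦7, 10↦9]  zeros at y ∈ {4, 6}
  x = 10: [0↦5, 1↦4, 2↦1, 3↦7, 4↦0, 5↦2, 6↦2, 7↦0, 8↦7, 9↦1, 10↦4]  zeros at y ∈ {4, 7}
Collecting zeros: affine points = {(0, 6), (4, 8), (5, 7), (5, 10), (6, 8), (6, 10), (9, 4), (9, 6), (10, 4), (10, 7)}.
Total count |C(F_11)_aff| = 10.


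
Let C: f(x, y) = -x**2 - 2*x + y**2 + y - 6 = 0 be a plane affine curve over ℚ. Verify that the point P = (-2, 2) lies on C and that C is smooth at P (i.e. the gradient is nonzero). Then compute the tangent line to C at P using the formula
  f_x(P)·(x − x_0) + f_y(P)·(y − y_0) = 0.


Tangent line at P: 2*x + 5*y - 6 = 0.

Step 1: f(-2, 2) = 0, so P lies on C.
Step 2: partial derivatives
  f_x(x, y) = -2*x - 2, f_y(x, y) = 2*y + 1.
  f_x(P) = 2, f_y(P) = 5 (gradient nonzero, so P is smooth).
Step 3: tangent line at P: 2·(x − -2) + 5·(y − 2) = 0.
Expanding: 2*x + 5*y - 6 = 0.


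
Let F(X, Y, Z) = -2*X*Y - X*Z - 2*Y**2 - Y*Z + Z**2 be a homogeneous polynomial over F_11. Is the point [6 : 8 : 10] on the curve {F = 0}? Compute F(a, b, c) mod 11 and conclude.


F(6,8,10) ≡ 0 (mod 11); P is on the curve.

Evaluate F(6, 8, 10) term-by-term (mod 11).
  -2*X*Y ↦ -2·6·8·1 = -96
  -X*Z ↦ -1·6·1·10 = -60
  -2*Y**2 ↦ -2·1·64·1 = -128
  -Y*Z ↦ -1·1·8·10 = -80
  Z**2 ↦ 1·1·1·100 = 100
Sum: F(6, 8, 10) = (-96) + (-60) + (-128) + (-80) + (100) = -264.
Reducing mod 11: -264 ≡ 0 (mod 11).
Since F(a, b, c) ≡ 0 (mod 11), P lies on the curve.


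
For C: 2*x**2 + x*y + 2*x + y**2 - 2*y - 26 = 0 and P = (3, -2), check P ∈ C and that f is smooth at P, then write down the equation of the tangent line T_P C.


Tangent line at P: 12*x - 3*y - 42 = 0.

Step 1: f(3, -2) = 0, so P lies on C.
Step 2: partial derivatives
  f_x(x, y) = 4*x + y + 2, f_y(x, y) = x + 2*y - 2.
  f_x(P) = 12, f_y(P) = -3 (gradient nonzero, so P is smooth).
Step 3: tangent line at P: 12·(x − 3) + -3·(y − -2) = 0.
Expanding: 12*x - 3*y - 42 = 0.


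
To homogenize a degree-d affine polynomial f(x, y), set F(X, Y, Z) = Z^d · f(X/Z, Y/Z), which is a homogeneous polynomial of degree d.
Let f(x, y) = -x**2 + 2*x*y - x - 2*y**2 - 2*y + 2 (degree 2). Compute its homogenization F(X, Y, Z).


F(X, Y, Z) = -X**2 + 2*X*Y - X*Z - 2*Y**2 - 2*Y*Z + 2*Z**2

deg(f) = 2.
Substitute x = X/Z, y = Y/Z into f, then multiply by Z^2.
  monomial -1·x^2·y^0 ↦ -1·X^2·Y^0·Z^0.
  monomial 2·x^1·y^1 ↦ 2·X^1·Y^1·Z^0.
  monomial -1·x^1·y^0 ↦ -1·X^1·Y^0·Z^1.
  monomial -2·x^0·y^2 ↦ -2·X^0·Y^2·Z^0.
  monomial -2·x^0·y^1 ↦ -2·X^0·Y^1·Z^1.
  monomial 2·x^0·y^0 ↦ 2·X^0·Y^0·Z^2.
Collecting: F(X, Y, Z) = -X**2 + 2*X*Y - X*Z - 2*Y**2 - 2*Y*Z + 2*Z**2.


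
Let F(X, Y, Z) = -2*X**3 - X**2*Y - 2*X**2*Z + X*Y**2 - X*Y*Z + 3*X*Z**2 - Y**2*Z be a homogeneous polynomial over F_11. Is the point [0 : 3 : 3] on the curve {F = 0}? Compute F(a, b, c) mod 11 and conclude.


F(0,3,3) ≡ 6 (mod 11); P is NOT on the curve.

Evaluate F(0, 3, 3) term-by-term (mod 11).
  -2*X**3 ↦ -2·0·1·1 = 0
  -X**2*Y ↦ -1·0·3·1 = 0
  -2*X**2*Z ↦ -2·0·1·3 = 0
  X*Y**2 ↦ 1·0·9·1 = 0
  -X*Y*Z ↦ -1·0·3·3 = 0
  3*X*Z**2 ↦ 3·0·1·9 = 0
  -Y**2*Z ↦ -1·1·9·3 = -27
Sum: F(0, 3, 3) = (0) + (0) + (0) + (0) + (0) + (0) + (-27) = -27.
Reducing mod 11: -27 ≡ 6 (mod 11).
Since F(a, b, c) ≡ 6 ≠ 0 (mod 11), P does NOT lie on the curve.


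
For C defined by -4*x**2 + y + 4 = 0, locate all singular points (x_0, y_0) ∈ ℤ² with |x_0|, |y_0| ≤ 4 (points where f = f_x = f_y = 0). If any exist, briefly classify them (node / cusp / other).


No singular points in the scanned grid; C is smooth there.

Compute partial derivatives:
  f_x = -8*x.
  f_y = 1.
f_y = 1 is a nonzero constant, so f_y never vanishes: no point (x, y) can satisfy f = f_x = f_y = 0. In particular no (x, y) ∈ {−4, ..., 4}² is singular; the curve is smooth.


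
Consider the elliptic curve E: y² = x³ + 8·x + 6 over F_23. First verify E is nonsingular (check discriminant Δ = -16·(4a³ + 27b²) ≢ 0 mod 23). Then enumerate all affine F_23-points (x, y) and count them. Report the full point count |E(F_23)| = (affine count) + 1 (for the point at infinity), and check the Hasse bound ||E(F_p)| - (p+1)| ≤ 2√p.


Affine points = {(0, 11), (0, 12), (9, 5), (9, 18), (12, 6), (12, 17), (17, 8), (17, 15), (18, 5), (18, 18), (19, 5), (19, 18), (20, 1), (20, 22)}; affine count = 14; |E(F_23)| = 15.

Discriminant check: Δ ∝ 4a³ + 27b² = 4·8³ + 27·6² = 4·512 + 27·36 ≡ 7 (mod 23). Nonzero ⇒ E is nonsingular.
For each x ∈ F_23, compute rhs = x³ + 8·x + 6 mod 23, then count y ∈ F_23 with y² ≡ rhs.
  x = 0: rhs = 6, matching y values: 11, 12 (2 points).
  x = 1: rhs = 15, matching y values: none (0 points).
  x = 2: rhs = 7, matching y values: none (0 points).
  x = 3: rhs = 11, matching y values: none (0 points).
  x = 4: rhs = 10, matching y values: none (0 points).
  x = 5: rhs = 10, matching y values: none (0 points).
  x = 6: rhs = 17, matching y values: none (0 points).
  x = 7: rhs = 14, matching y values: none (0 points).
  x = 8: rhs = 7, matching y values: none (0 points).
  x = 9: rhs = 2, matching y values: 5, 18 (2 points).
  x = 10: rhs = 5, matching y values: none (0 points).
  x = 11: rhs = 22, matching y values: none (0 points).
  x = 12: rhs = 13, matching y values: 6, 17 (2 points).
  x = 13: rhs = 7, matching y values: none (0 points).
  x = 14: rhs = 10, matching y values: none (0 points).
  x = 15: rhs = 5, matching y values: none (0 points).
  x = 16: rhs = 21, matching y values: none (0 points).
  x = 17: rhs = 18, matching y values: 8, 15 (2 points).
  x = 18: rhs = 2, matching y values: 5, 18 (2 points).
  x = 19: rhs = 2, matching y values: 5, 18 (2 points).
  x = 20: rhs = 1, matching y values: 1, 22 (2 points).
  x = 21: rhs = 5, matching y values: none (0 points).
  x = 22: rhs = 20, matching y values: none (0 points).
Total affine count: 14.
Full point count |E(F_23)| = 14 + 1 = 15.
Hasse bound: |15 − (23+1)| = |-9| = 9 ≤ 2√23 ≈ 9.5917 ✓.
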